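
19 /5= 3.80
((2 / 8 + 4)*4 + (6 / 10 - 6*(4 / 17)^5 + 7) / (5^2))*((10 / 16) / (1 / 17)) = 3071119971 / 16704200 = 183.85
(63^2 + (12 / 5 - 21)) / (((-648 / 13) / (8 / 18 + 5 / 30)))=-117689 / 2430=-48.43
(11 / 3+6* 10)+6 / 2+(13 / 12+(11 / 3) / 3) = 2483 / 36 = 68.97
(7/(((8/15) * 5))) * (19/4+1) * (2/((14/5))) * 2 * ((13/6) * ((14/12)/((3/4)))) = 10465/144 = 72.67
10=10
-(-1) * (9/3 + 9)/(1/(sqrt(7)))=12 * sqrt(7)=31.75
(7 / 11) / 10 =7 / 110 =0.06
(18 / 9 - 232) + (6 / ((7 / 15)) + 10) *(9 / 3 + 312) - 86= 6884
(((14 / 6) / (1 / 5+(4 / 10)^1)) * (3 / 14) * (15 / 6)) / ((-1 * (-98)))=25 / 1176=0.02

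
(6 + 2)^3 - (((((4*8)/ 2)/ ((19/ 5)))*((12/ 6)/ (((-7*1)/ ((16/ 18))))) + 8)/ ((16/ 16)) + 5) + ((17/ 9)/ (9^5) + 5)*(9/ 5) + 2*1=20068461011/ 39267585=511.07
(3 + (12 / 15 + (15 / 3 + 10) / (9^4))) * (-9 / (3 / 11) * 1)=-457358 / 3645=-125.48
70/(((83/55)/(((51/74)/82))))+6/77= 9070407/19390294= 0.47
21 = 21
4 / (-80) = -1 / 20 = -0.05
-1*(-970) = 970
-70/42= -5/3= -1.67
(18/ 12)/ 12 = 1/ 8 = 0.12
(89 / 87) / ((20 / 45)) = 267 / 116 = 2.30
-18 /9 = -2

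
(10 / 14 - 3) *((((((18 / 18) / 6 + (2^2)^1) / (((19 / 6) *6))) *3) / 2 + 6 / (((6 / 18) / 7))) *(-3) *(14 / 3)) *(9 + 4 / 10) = 3609976 / 95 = 37999.75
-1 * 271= -271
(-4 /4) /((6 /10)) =-5 /3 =-1.67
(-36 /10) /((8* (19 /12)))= -27 /95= -0.28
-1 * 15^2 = -225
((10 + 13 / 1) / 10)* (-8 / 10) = -46 / 25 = -1.84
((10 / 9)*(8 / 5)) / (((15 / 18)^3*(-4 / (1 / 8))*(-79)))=12 / 9875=0.00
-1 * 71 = -71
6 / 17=0.35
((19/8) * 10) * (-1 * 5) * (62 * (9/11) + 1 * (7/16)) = -4277375/704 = -6075.82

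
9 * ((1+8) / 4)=81 / 4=20.25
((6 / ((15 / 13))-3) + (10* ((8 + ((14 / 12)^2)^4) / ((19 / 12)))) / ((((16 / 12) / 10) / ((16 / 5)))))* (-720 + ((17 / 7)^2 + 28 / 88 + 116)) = -44248266726137 / 42661080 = -1037204.56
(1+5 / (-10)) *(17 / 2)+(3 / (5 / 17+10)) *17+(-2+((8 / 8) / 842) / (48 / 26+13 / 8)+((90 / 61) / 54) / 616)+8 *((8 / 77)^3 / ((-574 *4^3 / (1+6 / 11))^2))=182350076318803328161493 / 25309975364517484918200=7.20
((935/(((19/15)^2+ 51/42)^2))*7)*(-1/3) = -21647587500/78836641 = -274.59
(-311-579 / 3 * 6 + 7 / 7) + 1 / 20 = -29359 / 20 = -1467.95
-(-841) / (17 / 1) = 841 / 17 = 49.47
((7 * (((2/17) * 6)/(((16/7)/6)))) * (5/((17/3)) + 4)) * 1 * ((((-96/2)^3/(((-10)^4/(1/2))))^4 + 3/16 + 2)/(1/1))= 83742623434742818833/1411132812500000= 59344.25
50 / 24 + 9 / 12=17 / 6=2.83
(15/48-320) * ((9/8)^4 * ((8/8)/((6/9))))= -100678545/131072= -768.12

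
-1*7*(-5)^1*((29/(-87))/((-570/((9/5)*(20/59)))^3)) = 504/35217364025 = 0.00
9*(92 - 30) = 558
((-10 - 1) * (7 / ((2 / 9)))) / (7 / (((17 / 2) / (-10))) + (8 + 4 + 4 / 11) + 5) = -37.96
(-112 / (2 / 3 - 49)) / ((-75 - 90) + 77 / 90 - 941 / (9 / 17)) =-6048 / 5067547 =-0.00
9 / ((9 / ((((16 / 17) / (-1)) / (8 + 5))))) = -16 / 221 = -0.07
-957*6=-5742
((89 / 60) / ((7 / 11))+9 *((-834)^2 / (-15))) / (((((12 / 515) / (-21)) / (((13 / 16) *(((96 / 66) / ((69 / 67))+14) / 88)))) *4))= 1372753041899863 / 102592512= 13380635.83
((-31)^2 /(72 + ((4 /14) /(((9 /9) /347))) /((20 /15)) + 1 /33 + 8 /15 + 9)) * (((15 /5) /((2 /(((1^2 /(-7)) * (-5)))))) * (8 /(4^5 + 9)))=6342600 /124020947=0.05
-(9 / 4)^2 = -81 / 16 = -5.06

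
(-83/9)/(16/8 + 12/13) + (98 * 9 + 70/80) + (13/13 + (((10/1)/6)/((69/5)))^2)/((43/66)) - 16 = 80776827185/93353688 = 865.28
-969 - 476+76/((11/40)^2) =-53245/121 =-440.04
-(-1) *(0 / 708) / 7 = 0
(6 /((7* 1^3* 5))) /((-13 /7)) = -6 /65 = -0.09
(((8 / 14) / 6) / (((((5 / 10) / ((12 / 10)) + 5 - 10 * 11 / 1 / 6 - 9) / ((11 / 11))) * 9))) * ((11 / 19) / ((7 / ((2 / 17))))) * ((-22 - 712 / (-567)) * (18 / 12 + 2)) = 1035056 / 3034463229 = 0.00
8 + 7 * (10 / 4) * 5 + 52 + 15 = 325 / 2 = 162.50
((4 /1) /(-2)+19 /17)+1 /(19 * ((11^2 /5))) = -34400 /39083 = -0.88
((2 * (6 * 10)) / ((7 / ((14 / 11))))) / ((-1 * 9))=-80 / 33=-2.42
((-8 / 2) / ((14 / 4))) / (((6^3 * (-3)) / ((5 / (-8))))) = -5 / 4536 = -0.00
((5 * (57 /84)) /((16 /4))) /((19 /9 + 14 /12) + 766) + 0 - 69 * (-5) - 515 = -131822585 /775432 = -170.00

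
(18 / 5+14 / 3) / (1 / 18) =744 / 5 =148.80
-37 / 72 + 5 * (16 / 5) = 1115 / 72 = 15.49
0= 0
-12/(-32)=3/8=0.38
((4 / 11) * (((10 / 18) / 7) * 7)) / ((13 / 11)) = 0.17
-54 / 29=-1.86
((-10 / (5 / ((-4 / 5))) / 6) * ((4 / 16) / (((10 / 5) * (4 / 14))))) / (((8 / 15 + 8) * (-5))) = -0.00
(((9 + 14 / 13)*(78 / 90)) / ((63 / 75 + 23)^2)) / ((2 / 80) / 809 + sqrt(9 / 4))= 0.01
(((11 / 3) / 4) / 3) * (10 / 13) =55 / 234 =0.24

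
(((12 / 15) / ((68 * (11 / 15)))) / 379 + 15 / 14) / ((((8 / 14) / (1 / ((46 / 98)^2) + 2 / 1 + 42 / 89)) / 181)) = 63514450527993 / 26694173704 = 2379.34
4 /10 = 2 /5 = 0.40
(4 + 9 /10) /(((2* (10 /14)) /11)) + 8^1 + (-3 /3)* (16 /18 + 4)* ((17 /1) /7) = 213299 /6300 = 33.86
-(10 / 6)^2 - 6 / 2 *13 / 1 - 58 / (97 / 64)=-69880 / 873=-80.05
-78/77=-1.01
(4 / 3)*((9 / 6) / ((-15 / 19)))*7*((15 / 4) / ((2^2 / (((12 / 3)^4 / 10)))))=-2128 / 5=-425.60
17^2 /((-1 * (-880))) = 289 /880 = 0.33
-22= -22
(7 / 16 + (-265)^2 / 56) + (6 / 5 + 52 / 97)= 1256.19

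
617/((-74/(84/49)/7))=-3702/37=-100.05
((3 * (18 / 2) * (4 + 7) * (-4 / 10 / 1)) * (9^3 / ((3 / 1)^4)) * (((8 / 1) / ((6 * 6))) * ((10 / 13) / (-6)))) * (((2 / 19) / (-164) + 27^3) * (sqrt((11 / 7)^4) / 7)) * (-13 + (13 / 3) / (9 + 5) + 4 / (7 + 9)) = -6734738406495 / 2559466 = -2631306.06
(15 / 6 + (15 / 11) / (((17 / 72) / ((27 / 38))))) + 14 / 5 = 334109 / 35530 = 9.40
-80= -80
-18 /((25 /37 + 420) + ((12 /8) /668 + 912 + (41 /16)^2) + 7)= -9490944 /709840529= -0.01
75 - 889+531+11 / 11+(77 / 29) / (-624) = -5103149 / 18096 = -282.00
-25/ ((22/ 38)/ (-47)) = 22325/ 11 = 2029.55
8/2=4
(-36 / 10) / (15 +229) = -9 / 610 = -0.01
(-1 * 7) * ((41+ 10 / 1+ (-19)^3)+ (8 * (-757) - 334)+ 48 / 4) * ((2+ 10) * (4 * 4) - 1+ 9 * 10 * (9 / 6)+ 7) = 30736566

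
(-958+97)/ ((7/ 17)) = -2091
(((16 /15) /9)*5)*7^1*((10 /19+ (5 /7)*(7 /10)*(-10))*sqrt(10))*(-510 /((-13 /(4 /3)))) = -6473600*sqrt(10) /6669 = -3069.62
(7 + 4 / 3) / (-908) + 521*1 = 1419179 / 2724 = 520.99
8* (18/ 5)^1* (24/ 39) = 1152/ 65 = 17.72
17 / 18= 0.94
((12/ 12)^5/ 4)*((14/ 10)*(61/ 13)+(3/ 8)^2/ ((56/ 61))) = 1566053/ 931840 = 1.68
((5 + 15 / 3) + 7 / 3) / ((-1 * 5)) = -37 / 15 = -2.47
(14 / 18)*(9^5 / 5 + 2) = 413413 / 45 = 9186.96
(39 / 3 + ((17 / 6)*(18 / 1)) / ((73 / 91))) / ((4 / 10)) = 13975 / 73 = 191.44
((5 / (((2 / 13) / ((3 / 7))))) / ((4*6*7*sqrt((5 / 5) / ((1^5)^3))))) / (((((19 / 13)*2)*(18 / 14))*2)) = 845 / 76608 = 0.01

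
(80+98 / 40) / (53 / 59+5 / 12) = 291873 / 4655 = 62.70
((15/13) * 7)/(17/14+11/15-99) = -22050/264953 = -0.08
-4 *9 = -36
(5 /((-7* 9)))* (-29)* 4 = 580 /63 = 9.21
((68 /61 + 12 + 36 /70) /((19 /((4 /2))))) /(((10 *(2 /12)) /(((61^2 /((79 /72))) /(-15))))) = -255596832 /1313375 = -194.61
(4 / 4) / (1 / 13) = 13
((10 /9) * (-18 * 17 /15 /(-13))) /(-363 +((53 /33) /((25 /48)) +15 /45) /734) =-13725800 /2857553803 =-0.00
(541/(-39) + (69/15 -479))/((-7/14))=190426/195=976.54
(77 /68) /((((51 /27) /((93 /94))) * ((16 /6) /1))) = 193347 /869312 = 0.22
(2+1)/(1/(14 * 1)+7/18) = 189/29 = 6.52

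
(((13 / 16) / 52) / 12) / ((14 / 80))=0.01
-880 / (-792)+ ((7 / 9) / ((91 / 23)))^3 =1791737 / 1601613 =1.12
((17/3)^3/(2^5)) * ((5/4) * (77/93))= 1891505/321408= 5.89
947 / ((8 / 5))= 4735 / 8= 591.88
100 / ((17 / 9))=900 / 17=52.94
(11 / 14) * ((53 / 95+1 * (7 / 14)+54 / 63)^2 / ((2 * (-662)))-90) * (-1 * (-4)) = -2318674723299 / 8197082600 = -282.87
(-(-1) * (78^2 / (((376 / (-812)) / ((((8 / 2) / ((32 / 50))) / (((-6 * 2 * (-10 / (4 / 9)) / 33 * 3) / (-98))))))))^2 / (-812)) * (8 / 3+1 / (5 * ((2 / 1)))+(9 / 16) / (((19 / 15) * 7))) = -108688752938831065 / 290103552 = -374655022.97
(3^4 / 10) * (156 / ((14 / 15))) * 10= 13538.57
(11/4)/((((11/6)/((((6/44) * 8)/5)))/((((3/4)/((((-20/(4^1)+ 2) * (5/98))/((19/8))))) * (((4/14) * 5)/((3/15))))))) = -27.20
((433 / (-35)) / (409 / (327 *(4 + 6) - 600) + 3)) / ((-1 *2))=115611 / 58933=1.96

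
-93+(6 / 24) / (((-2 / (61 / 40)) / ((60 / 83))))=-123687 / 1328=-93.14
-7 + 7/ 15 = -98/ 15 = -6.53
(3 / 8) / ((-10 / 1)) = -3 / 80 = -0.04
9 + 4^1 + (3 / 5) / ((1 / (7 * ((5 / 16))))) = 229 / 16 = 14.31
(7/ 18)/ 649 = 7/ 11682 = 0.00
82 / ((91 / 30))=2460 / 91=27.03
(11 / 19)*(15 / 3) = 55 / 19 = 2.89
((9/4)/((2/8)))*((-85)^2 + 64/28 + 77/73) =33243138/511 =65055.06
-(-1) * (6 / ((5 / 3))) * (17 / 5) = 306 / 25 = 12.24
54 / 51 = 18 / 17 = 1.06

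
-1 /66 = -0.02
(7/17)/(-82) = -7/1394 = -0.01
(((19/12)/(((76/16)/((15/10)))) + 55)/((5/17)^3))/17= 32079/250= 128.32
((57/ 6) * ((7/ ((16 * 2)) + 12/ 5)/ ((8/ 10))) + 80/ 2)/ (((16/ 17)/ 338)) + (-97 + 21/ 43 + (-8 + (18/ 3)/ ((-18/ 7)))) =6717372433/ 264192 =25426.10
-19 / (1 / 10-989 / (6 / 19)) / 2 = 285 / 93952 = 0.00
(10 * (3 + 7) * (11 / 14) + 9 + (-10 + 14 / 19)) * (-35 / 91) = -52075 / 1729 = -30.12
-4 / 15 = -0.27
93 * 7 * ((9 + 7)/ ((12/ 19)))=16492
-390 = -390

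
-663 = -663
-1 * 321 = -321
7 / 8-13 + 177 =1319 / 8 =164.88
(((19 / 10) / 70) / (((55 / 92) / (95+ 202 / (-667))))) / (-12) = -1200097 / 3349500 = -0.36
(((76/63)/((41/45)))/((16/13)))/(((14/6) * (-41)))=-3705/329476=-0.01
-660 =-660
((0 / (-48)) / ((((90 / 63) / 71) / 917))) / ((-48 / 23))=0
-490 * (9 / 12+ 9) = -9555 / 2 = -4777.50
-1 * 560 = -560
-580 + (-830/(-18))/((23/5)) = -117985/207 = -569.98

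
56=56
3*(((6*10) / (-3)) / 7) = -60 / 7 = -8.57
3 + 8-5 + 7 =13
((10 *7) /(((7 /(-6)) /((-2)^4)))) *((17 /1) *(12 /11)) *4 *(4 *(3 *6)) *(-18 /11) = 1015234560 /121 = 8390368.26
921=921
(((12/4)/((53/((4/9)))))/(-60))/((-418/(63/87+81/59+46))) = 41147/852873615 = 0.00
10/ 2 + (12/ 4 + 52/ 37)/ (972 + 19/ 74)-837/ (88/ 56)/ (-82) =746312495/ 64896194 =11.50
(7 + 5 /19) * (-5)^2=3450 /19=181.58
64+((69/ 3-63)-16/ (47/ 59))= 184/ 47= 3.91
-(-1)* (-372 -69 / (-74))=-27459 / 74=-371.07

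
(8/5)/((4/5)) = 2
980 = 980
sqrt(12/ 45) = 2 * sqrt(15)/ 15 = 0.52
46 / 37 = 1.24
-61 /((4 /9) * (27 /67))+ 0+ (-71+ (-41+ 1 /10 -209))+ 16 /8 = -39569 /60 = -659.48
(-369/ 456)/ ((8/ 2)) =-123/ 608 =-0.20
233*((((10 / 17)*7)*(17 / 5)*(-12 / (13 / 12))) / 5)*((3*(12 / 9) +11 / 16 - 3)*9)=-7133994 / 65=-109753.75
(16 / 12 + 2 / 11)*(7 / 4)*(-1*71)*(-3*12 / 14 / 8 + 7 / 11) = -172175 / 2904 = -59.29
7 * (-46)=-322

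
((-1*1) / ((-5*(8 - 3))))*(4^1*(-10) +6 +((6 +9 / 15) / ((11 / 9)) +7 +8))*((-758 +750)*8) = 4352 / 125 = 34.82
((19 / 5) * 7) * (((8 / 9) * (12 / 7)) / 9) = 608 / 135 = 4.50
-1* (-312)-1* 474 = -162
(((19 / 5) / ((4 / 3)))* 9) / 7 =513 / 140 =3.66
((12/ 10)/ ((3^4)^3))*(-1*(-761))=1522/ 885735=0.00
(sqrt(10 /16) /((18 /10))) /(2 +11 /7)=7*sqrt(10) /180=0.12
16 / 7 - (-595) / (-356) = 1531 / 2492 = 0.61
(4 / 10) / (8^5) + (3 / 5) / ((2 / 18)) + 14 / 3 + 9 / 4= 3026947 / 245760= 12.32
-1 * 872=-872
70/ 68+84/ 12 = 273/ 34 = 8.03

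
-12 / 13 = -0.92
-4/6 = -0.67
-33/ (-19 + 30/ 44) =726/ 403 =1.80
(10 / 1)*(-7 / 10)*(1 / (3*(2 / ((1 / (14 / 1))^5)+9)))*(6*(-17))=238 / 1075657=0.00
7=7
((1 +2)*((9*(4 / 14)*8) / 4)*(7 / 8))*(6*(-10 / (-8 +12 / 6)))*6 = 810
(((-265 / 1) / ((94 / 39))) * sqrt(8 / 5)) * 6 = -12402 * sqrt(10) / 47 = -834.44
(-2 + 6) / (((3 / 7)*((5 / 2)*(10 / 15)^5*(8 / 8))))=567 / 20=28.35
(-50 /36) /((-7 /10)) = 125 /63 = 1.98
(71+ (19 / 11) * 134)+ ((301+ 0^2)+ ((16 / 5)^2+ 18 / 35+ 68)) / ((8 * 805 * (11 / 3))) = 3749728371 / 12397000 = 302.47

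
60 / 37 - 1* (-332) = 12344 / 37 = 333.62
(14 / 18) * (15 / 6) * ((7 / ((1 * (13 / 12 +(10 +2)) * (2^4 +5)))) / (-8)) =-35 / 5652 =-0.01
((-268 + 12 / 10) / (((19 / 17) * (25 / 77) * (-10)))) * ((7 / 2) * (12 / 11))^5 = 10373355157536 / 173861875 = 59664.35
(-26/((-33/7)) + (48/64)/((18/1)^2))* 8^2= 353.12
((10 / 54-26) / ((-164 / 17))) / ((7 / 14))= 289 / 54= 5.35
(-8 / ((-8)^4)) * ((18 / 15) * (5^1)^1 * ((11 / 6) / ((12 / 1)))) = -11 / 6144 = -0.00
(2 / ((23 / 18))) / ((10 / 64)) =1152 / 115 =10.02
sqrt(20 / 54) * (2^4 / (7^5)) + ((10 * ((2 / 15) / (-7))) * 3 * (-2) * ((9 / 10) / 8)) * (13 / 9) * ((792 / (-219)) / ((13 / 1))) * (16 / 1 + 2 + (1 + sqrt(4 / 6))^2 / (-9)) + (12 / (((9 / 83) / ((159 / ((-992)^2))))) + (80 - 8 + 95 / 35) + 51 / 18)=16 * sqrt(30) / 151263 + 88 * sqrt(6) / 22995 + 61941721243 / 808162560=76.66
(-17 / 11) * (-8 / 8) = 17 / 11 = 1.55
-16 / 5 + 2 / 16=-123 / 40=-3.08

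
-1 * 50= -50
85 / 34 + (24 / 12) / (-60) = 37 / 15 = 2.47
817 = 817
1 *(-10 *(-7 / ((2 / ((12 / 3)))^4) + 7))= 1050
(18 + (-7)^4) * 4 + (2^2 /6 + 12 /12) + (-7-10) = 28982 /3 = 9660.67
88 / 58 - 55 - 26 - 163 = -7032 / 29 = -242.48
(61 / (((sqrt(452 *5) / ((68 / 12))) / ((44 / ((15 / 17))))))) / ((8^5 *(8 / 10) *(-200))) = -193919 *sqrt(565) / 66650112000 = -0.00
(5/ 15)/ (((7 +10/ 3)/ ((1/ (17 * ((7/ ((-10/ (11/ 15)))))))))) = -0.00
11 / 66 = 1 / 6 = 0.17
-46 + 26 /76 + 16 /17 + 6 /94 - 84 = -3906159 /30362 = -128.65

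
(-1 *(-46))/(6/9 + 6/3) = 69/4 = 17.25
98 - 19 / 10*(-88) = 1326 / 5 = 265.20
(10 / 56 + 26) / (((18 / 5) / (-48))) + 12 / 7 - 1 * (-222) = -376 / 3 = -125.33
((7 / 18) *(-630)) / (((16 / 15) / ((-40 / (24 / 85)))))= 520625 / 16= 32539.06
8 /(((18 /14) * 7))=8 /9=0.89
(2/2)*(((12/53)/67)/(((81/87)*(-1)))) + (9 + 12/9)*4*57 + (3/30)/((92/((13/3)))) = 69271803449/29402280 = 2356.00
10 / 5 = 2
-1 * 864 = -864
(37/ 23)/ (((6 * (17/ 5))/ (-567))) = -34965/ 782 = -44.71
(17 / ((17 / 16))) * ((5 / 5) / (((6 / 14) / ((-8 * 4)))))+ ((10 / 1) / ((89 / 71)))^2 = -26876564 / 23763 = -1131.03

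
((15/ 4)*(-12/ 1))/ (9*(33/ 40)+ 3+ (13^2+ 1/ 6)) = -5400/ 21551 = -0.25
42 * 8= 336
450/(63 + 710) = 450/773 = 0.58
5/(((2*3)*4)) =5/24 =0.21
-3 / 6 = -1 / 2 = -0.50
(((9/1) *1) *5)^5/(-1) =-184528125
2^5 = 32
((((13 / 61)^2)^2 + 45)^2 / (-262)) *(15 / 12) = -485303625288821045 / 50227316005287622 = -9.66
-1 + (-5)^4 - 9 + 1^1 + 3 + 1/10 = 6191/10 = 619.10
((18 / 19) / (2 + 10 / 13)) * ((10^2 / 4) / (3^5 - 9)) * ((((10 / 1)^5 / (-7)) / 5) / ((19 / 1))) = -125000 / 22743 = -5.50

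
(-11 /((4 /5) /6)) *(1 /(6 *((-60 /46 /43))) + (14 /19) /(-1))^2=-4995745931 /1559520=-3203.39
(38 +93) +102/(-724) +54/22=530855/3982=133.31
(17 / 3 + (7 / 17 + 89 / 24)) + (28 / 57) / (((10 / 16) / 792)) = 8168941 / 12920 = 632.27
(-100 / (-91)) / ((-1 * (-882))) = 50 / 40131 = 0.00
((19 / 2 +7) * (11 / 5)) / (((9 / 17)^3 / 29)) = 7094.53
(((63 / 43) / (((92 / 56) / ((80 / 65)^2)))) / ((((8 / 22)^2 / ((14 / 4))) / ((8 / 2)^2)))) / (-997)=-95622912 / 166639577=-0.57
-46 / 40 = -23 / 20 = -1.15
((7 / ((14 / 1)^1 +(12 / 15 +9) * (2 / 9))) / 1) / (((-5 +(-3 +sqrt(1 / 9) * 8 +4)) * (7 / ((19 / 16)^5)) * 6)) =-111424455 / 6106906624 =-0.02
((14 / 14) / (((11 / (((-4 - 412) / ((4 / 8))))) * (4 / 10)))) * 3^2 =-18720 / 11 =-1701.82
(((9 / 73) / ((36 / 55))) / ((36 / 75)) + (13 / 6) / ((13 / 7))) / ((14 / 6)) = 5463 / 8176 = 0.67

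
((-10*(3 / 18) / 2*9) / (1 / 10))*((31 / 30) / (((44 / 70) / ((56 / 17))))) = -75950 / 187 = -406.15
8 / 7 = 1.14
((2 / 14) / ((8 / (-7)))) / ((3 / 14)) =-7 / 12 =-0.58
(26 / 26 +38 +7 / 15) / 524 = 0.08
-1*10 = -10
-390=-390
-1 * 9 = -9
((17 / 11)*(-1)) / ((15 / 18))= -102 / 55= -1.85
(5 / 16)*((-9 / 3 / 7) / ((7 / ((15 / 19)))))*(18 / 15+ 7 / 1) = -0.12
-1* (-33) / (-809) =-33 / 809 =-0.04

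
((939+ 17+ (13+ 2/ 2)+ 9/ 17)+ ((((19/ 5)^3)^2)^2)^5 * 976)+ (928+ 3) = 881281789722811803712067778733938065441103783732177988516706166909700564475565942/ 14745149545802860302501358091831207275390625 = 59767572175872889231872130000000000000.00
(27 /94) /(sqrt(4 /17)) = 27 * sqrt(17) /188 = 0.59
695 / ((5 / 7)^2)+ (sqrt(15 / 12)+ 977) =sqrt(5) / 2+ 11696 / 5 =2340.32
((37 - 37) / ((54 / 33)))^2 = 0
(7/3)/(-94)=-7/282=-0.02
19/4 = 4.75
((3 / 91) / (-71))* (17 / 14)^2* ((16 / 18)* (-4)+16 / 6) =578 / 949767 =0.00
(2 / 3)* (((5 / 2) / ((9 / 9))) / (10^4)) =1 / 6000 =0.00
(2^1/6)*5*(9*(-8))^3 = -622080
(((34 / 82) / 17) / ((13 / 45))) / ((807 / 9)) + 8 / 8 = 143512 / 143377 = 1.00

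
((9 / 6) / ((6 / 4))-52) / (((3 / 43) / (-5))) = 3655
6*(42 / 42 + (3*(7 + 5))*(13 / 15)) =966 / 5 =193.20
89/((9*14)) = 89/126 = 0.71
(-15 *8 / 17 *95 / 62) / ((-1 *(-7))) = -5700 / 3689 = -1.55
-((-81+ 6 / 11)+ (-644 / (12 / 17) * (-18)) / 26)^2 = -303778.27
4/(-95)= -4/95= -0.04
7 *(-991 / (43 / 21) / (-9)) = 48559 / 129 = 376.43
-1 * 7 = -7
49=49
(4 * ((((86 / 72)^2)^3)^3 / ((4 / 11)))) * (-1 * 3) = -2778592669308478668930028873139 / 3438141599496845182057316352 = -808.17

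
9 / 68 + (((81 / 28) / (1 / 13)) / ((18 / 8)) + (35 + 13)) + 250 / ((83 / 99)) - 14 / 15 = 214591303 / 592620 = 362.11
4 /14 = 2 /7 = 0.29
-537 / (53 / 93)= -49941 / 53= -942.28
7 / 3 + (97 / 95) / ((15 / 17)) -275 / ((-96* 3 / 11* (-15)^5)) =3.49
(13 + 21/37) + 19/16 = 8735/592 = 14.76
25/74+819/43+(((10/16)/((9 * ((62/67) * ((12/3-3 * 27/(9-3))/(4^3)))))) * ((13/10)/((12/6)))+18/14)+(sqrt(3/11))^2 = 26774084989/1298819214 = 20.61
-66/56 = -33/28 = -1.18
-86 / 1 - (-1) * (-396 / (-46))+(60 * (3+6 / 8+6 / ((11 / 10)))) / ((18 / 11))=11965 / 46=260.11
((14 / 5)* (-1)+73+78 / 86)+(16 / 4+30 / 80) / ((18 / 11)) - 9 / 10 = 2256383 / 30960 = 72.88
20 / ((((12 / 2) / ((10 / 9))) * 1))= 100 / 27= 3.70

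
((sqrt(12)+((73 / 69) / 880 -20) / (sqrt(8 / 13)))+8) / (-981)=-8 / 981 -2 * sqrt(3) / 981+1214327 * sqrt(26) / 238265280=0.01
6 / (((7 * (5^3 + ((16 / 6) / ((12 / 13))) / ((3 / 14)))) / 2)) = 324 / 26173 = 0.01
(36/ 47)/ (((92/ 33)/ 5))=1485/ 1081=1.37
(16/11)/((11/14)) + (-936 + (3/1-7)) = -938.15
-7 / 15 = -0.47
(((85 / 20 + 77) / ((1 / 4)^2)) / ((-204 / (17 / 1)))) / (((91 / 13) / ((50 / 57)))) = -16250 / 1197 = -13.58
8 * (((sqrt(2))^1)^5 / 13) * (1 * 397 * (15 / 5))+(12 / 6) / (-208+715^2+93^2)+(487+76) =4709.04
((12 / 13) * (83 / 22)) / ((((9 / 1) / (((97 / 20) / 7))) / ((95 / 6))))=152969 / 36036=4.24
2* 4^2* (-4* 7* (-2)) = 1792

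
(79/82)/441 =79/36162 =0.00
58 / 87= 2 / 3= 0.67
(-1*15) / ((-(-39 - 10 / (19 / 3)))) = -95 / 257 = -0.37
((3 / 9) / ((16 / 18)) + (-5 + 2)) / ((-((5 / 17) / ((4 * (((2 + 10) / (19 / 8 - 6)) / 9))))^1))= -1904 / 145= -13.13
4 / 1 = 4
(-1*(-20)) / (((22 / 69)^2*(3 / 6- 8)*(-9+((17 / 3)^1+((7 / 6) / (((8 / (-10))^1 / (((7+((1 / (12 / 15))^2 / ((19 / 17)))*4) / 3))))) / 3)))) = 17368128 / 3558005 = 4.88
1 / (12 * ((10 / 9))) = 3 / 40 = 0.08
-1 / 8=-0.12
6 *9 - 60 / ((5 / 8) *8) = 42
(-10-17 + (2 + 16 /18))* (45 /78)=-1085 /78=-13.91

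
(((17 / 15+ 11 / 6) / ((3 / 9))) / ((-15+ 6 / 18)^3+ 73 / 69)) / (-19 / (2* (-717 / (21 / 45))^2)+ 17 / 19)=-4858654624911 / 1540522321611115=-0.00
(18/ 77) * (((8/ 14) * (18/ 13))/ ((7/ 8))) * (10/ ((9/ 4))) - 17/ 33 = 62437/ 147147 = 0.42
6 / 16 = 3 / 8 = 0.38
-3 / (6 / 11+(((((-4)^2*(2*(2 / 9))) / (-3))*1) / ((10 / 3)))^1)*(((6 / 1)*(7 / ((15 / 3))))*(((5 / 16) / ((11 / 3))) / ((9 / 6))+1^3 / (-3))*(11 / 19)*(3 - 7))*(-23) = -3490641 / 1558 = -2240.46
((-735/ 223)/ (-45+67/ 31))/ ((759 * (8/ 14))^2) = 372155/ 909882302208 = 0.00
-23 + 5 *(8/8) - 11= -29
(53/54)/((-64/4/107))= -5671/864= -6.56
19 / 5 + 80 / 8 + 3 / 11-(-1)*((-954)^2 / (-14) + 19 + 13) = -25010452 / 385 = -64962.21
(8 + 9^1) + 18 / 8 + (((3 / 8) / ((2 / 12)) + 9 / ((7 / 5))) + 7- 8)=377 / 14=26.93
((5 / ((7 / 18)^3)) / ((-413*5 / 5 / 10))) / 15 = -19440 / 141659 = -0.14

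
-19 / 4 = -4.75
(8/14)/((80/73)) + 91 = 12813/140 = 91.52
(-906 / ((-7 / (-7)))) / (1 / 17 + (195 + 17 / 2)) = -10268 / 2307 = -4.45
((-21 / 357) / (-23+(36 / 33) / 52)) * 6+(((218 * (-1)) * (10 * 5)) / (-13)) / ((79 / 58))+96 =20412191935 / 28685137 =711.59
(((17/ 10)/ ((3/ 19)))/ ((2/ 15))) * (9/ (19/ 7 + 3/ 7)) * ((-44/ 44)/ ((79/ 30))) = -305235/ 3476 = -87.81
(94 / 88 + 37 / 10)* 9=42.91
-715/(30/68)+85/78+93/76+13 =-1586089/988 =-1605.35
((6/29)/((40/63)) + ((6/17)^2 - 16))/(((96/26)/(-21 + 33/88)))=372717917/4291072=86.86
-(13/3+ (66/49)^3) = -2391925/352947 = -6.78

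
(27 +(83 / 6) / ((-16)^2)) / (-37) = -41555 / 56832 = -0.73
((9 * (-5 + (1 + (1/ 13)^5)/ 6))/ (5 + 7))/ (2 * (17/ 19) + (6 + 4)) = -25572803/ 83169632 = -0.31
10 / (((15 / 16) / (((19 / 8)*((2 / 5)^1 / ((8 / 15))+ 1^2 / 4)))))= 76 / 3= 25.33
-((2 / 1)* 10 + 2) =-22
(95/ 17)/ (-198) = -95/ 3366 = -0.03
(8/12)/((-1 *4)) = -1/6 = -0.17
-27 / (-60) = 9 / 20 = 0.45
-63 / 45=-7 / 5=-1.40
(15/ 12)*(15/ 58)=75/ 232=0.32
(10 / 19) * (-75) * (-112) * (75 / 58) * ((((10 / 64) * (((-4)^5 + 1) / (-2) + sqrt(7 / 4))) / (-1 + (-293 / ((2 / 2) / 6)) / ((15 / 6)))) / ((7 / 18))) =-6473671875 / 3880142- 6328125 * sqrt(7) / 3880142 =-1672.73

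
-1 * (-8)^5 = 32768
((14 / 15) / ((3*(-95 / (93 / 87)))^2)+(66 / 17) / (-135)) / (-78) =250356466 / 679345187625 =0.00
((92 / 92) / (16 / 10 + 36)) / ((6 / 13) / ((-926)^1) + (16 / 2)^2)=30095 / 72420044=0.00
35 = 35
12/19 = 0.63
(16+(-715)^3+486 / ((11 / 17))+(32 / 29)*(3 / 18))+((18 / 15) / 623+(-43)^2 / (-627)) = -6901119572368174 / 18880015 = -365525110.67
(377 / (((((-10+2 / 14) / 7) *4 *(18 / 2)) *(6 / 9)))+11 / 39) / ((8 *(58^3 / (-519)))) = 40495321 / 11200989696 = 0.00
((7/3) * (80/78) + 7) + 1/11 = 12206/1287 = 9.48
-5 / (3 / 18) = -30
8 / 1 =8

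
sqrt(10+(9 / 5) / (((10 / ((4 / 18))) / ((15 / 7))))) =sqrt(12355) / 35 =3.18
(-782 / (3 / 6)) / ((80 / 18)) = -3519 / 10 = -351.90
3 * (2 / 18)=1 / 3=0.33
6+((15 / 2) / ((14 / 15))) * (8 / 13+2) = 4917 / 182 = 27.02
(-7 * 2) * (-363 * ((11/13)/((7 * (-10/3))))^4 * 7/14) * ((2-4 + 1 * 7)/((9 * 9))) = 0.00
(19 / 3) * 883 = 16777 / 3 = 5592.33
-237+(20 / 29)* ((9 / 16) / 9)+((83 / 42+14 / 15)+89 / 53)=-150002921 / 645540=-232.37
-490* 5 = -2450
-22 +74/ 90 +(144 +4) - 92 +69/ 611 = 960542/ 27495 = 34.94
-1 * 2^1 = -2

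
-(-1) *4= 4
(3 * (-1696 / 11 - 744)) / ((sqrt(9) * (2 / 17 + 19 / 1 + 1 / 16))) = -2687360 / 57387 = -46.83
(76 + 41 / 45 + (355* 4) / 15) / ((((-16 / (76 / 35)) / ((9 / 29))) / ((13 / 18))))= -5.22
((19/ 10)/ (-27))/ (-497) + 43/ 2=1442552/ 67095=21.50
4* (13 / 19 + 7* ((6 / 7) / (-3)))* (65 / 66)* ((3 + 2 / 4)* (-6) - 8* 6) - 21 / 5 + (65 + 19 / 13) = 5704573 / 13585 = 419.92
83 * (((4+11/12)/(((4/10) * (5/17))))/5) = 83249/120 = 693.74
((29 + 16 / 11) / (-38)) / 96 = -335 / 40128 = -0.01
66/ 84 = 0.79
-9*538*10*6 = -290520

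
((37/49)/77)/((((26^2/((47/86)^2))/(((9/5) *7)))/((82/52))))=30159477/350328698720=0.00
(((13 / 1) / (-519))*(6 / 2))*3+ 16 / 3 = 2651 / 519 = 5.11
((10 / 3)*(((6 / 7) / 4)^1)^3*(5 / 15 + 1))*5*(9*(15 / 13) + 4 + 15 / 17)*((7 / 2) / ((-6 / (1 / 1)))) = -6025 / 3094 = -1.95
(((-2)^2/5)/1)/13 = 4/65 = 0.06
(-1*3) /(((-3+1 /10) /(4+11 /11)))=150 /29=5.17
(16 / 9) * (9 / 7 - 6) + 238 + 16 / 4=4906 / 21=233.62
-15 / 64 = -0.23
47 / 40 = 1.18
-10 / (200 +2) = -5 / 101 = -0.05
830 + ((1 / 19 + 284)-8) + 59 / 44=925781 / 836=1107.39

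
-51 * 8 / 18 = -68 / 3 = -22.67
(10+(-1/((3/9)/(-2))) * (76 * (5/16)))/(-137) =-305/274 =-1.11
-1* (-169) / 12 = 169 / 12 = 14.08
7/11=0.64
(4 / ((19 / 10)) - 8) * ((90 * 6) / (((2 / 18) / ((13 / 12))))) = -589680 / 19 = -31035.79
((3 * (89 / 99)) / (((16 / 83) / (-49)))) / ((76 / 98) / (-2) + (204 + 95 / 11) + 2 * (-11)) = -3.60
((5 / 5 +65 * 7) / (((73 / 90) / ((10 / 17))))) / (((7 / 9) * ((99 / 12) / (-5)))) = -24624000 / 95557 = -257.69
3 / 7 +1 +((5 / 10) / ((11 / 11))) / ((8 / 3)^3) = 10429 / 7168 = 1.45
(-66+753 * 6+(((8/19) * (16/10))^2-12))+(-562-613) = 29470721/9025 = 3265.45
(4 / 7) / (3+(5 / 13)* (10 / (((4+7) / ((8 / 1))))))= 572 / 5803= 0.10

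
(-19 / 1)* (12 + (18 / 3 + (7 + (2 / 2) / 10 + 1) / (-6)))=-6327 / 20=-316.35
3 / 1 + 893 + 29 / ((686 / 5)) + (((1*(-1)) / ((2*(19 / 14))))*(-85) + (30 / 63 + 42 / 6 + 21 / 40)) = 731620591 / 782040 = 935.53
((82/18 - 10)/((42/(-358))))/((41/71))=80.36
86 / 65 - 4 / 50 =404 / 325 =1.24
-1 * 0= 0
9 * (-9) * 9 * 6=-4374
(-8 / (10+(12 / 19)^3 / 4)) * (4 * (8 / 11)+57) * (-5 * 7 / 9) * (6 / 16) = 158202835 / 2277726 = 69.46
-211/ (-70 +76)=-211/ 6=-35.17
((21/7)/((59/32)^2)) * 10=30720/3481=8.83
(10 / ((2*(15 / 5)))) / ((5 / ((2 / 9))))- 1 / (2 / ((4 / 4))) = -23 / 54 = -0.43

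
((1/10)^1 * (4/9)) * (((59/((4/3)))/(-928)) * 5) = -59/5568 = -0.01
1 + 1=2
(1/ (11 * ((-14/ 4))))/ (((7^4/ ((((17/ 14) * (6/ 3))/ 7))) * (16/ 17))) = -289/ 72471784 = -0.00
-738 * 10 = -7380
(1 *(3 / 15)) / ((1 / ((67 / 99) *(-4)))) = -268 / 495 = -0.54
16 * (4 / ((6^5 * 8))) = 1 / 972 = 0.00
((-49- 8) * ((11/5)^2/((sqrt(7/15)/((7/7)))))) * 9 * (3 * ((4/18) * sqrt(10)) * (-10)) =82764 * sqrt(42)/7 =76624.57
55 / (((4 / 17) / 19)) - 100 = 17365 / 4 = 4341.25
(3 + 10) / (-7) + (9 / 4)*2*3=163 / 14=11.64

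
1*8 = 8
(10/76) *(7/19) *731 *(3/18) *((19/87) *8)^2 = 409360/22707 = 18.03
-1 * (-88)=88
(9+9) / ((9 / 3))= 6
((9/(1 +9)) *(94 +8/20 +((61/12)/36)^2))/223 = 88105133/231206400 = 0.38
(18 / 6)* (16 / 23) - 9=-159 / 23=-6.91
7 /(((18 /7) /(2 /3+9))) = 1421 /54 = 26.31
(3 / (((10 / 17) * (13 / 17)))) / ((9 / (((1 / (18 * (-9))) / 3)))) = -289 / 189540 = -0.00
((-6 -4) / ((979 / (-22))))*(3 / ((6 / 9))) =90 / 89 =1.01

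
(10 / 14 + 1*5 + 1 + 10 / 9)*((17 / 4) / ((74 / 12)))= 8381 / 1554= 5.39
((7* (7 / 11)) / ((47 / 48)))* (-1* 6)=-14112 / 517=-27.30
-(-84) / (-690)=-14 / 115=-0.12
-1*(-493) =493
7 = 7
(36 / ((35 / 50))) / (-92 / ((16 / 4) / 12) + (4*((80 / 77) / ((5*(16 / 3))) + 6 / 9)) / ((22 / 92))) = -32670 / 167831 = -0.19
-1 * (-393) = 393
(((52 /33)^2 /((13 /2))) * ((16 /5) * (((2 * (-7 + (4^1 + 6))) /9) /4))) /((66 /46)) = 76544 /539055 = 0.14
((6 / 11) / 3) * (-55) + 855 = 845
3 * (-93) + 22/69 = -19229/69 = -278.68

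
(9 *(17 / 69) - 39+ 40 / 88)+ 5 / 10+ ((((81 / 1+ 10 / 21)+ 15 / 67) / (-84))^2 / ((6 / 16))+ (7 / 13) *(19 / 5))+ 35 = 322231636933781 / 86141397372030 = 3.74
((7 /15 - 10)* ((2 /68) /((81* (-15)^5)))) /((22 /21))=91 /20913187500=0.00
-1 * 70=-70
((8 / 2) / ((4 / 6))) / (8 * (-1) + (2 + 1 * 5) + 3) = 3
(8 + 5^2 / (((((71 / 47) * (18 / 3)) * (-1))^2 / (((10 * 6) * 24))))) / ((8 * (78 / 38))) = 1780718 / 65533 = 27.17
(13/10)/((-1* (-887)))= 13/8870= 0.00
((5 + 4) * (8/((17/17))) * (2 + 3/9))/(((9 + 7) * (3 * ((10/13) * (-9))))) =-91/180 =-0.51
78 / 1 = 78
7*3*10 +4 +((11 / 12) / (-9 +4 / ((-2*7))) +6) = 171523 / 780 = 219.90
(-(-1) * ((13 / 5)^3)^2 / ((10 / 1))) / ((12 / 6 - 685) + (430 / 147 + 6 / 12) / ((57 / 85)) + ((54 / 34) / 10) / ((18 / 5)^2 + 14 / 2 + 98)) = -35571415092759 / 780586231718750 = -0.05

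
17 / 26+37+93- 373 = -6301 / 26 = -242.35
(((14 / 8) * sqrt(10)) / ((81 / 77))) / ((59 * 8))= 0.01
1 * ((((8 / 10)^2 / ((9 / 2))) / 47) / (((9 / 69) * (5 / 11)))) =8096 / 158625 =0.05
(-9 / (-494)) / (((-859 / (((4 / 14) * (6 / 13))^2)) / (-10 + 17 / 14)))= 39852 / 12299032291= 0.00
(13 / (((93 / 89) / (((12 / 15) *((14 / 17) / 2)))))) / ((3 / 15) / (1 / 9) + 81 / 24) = 259168 / 327267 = 0.79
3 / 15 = 1 / 5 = 0.20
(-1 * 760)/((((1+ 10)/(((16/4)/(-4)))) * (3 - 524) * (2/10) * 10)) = -380/5731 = -0.07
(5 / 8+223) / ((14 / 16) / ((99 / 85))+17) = 177111 / 14059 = 12.60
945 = 945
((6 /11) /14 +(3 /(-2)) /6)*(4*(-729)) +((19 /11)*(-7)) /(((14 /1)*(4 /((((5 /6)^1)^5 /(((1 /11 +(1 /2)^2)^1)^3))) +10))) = 32773863865 /53264288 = 615.31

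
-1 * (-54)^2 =-2916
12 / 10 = 6 / 5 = 1.20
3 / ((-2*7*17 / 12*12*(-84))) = 1 / 6664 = 0.00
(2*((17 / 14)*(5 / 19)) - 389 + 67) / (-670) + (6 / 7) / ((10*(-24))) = 169691 / 356440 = 0.48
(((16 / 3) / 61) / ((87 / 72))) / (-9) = -128 / 15921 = -0.01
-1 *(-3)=3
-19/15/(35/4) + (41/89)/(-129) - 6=-12353077/2009175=-6.15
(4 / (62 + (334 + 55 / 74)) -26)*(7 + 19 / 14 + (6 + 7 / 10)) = -23654178 / 60445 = -391.33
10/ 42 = 5/ 21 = 0.24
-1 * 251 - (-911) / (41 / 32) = 18861 / 41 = 460.02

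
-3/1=-3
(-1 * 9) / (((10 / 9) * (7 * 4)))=-81 / 280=-0.29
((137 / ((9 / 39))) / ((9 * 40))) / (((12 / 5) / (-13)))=-23153 / 2592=-8.93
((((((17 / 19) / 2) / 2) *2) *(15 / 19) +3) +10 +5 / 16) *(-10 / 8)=-394665 / 23104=-17.08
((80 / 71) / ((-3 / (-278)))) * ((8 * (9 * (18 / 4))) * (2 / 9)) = 533760 / 71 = 7517.75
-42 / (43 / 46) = -1932 / 43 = -44.93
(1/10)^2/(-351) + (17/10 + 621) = 21856769/35100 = 622.70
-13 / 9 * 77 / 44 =-91 / 36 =-2.53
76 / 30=38 / 15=2.53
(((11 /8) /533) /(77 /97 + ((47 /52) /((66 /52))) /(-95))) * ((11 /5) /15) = 2453033 /5097942460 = 0.00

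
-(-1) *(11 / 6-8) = -37 / 6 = -6.17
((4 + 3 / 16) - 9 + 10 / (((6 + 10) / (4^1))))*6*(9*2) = -999 / 4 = -249.75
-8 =-8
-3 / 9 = -1 / 3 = -0.33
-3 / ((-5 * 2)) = 3 / 10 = 0.30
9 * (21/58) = 189/58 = 3.26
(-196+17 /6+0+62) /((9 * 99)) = -787 /5346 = -0.15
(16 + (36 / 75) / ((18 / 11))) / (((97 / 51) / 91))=1890434 / 2425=779.56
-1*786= -786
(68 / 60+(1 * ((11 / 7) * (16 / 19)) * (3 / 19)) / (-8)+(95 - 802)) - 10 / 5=-26832676 / 37905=-707.89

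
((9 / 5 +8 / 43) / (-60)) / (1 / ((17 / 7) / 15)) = -1037 / 193500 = -0.01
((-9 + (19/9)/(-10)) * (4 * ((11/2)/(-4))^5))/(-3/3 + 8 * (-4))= -5.49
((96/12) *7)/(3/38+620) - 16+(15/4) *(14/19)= -11771325/895394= -13.15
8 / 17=0.47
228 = 228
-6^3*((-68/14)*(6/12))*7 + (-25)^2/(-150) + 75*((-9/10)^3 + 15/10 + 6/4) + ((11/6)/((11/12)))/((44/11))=460639/120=3838.66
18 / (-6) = -3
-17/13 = -1.31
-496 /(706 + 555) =-0.39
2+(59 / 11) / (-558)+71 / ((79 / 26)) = 12295891 / 484902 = 25.36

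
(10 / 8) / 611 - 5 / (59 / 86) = -1050625 / 144196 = -7.29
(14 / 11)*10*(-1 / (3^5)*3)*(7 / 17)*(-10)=9800 / 15147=0.65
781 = 781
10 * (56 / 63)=80 / 9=8.89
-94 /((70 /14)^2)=-94 /25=-3.76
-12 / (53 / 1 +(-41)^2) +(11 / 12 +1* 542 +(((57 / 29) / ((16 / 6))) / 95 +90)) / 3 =636523873 / 3017160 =210.97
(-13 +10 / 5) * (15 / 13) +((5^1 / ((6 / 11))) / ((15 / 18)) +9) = 95 / 13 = 7.31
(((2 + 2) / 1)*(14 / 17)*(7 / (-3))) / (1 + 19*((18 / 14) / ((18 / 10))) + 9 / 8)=-21952 / 44829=-0.49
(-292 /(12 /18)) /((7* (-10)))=219 /35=6.26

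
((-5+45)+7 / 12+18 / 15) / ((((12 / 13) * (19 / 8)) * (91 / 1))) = 2507 / 11970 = 0.21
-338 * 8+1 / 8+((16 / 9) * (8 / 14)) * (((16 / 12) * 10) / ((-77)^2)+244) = -22017172795 / 8964648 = -2456.00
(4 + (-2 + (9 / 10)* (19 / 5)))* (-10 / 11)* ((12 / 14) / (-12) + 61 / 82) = -52303 / 15785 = -3.31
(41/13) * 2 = 82/13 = 6.31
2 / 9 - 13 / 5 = -107 / 45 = -2.38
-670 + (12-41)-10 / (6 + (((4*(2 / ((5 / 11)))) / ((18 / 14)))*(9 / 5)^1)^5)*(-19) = -30999237738954562 / 44347980925163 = -699.00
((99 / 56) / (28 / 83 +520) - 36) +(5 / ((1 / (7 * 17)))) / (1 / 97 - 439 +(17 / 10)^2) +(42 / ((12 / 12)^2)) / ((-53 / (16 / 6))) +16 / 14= -113576161175987 / 2963012014816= -38.33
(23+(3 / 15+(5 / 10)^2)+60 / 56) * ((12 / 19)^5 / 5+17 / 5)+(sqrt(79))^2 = 56458025739 / 346653860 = 162.87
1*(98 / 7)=14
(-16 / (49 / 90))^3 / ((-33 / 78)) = 59990.14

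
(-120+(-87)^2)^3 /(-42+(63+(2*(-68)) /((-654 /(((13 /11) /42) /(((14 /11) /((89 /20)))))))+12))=397364445708031620 /31745209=12517304444.52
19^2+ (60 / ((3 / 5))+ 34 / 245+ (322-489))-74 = 53934 / 245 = 220.14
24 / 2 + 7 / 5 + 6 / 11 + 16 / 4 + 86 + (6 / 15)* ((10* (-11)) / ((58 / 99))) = 46003 / 1595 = 28.84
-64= -64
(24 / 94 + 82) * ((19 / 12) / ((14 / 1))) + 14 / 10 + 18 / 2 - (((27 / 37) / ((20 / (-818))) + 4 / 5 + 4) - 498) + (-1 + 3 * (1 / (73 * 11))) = 541.75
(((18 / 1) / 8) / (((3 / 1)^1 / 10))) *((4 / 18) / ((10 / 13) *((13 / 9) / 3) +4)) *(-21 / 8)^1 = -945 / 944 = -1.00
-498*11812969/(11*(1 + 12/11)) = -5882858562/23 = -255776459.22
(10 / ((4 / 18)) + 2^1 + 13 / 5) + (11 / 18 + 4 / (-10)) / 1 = 49.81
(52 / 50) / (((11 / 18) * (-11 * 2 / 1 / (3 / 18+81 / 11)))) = -19383 / 33275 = -0.58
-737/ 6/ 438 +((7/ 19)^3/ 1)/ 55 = -277128161/ 991399860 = -0.28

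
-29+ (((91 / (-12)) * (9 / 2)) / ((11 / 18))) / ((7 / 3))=-2329 / 44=-52.93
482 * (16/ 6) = 3856/ 3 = 1285.33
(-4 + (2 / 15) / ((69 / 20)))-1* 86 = -18622 / 207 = -89.96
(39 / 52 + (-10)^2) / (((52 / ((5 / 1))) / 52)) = 2015 / 4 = 503.75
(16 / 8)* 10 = 20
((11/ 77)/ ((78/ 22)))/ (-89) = -11/ 24297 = -0.00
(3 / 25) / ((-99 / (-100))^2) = 400 / 3267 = 0.12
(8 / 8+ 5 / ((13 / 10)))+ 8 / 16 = 139 / 26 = 5.35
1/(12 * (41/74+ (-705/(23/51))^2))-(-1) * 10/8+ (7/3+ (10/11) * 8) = 137087102165993/12627702323148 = 10.86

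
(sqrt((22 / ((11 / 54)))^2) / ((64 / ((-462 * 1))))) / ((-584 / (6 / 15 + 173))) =5407479 / 23360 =231.48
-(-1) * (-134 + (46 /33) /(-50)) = -134.03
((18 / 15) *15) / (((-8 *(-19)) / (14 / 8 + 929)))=33507 / 304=110.22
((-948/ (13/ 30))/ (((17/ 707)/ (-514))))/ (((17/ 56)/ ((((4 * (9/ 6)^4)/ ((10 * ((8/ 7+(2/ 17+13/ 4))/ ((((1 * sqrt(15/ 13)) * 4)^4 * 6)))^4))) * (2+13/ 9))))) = 10229850033999270267567113168014540800000000/ 225329653313830116183613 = 45399484193727244892.95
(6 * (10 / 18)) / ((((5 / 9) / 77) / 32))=14784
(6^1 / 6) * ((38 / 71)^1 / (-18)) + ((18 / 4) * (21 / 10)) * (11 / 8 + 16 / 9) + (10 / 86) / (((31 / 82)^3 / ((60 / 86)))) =176079070784807 / 5631743072160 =31.27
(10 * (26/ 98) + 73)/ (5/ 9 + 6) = 33363/ 2891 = 11.54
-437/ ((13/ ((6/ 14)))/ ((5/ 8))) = -6555/ 728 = -9.00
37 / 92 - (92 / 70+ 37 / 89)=-380533 / 286580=-1.33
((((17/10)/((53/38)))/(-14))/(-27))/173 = 323/17329410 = 0.00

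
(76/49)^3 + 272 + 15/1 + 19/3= 104848048/352947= 297.06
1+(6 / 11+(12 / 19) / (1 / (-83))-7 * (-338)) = 483861 / 209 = 2315.12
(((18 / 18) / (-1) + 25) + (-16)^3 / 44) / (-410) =76 / 451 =0.17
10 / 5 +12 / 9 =10 / 3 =3.33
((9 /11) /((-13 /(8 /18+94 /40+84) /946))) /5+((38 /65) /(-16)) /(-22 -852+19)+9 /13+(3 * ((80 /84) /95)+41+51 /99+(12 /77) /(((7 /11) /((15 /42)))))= -1662708138061 /1677475800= -991.20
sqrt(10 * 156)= 2 * sqrt(390)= 39.50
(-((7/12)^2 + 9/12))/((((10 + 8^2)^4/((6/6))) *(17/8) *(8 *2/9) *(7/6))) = -471/57094440704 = -0.00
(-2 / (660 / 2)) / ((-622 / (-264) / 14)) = -56 / 1555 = -0.04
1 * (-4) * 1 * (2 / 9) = -0.89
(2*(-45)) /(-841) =90 /841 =0.11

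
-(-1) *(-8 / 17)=-8 / 17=-0.47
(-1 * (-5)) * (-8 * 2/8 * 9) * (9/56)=-405/28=-14.46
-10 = -10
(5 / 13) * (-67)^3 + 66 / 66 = -1503802 / 13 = -115677.08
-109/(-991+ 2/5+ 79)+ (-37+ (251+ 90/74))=36315519/168646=215.34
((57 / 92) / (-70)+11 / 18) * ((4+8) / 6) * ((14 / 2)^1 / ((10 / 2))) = 34907 / 20700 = 1.69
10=10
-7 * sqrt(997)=-221.03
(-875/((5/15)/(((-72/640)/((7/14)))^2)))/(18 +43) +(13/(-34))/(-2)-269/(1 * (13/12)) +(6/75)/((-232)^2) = -4540360602163/18140033600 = -250.30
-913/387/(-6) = 913/2322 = 0.39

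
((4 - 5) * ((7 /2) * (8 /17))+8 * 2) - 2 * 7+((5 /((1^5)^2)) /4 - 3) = -95 /68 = -1.40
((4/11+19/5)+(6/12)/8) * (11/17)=3719/1360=2.73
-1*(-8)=8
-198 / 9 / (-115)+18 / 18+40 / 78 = 7643 / 4485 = 1.70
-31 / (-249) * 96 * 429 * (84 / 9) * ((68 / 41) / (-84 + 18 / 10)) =-1350469120 / 1398633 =-965.56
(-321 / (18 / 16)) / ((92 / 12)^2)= -2568 / 529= -4.85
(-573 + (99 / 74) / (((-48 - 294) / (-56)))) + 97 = -475.78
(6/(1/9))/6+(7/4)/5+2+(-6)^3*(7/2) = -14893/20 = -744.65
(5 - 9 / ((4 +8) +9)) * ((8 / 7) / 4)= 1.31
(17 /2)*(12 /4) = 51 /2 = 25.50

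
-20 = -20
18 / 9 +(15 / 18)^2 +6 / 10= 593 / 180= 3.29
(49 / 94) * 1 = 49 / 94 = 0.52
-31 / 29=-1.07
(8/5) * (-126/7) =-144/5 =-28.80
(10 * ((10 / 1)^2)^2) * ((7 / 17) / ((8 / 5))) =437500 / 17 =25735.29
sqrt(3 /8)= sqrt(6) /4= 0.61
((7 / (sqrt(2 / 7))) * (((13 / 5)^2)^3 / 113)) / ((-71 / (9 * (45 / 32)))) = -2736800703 * sqrt(14) / 1604600000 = -6.38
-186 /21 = -62 /7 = -8.86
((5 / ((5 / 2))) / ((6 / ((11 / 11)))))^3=0.04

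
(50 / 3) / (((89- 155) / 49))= -1225 / 99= -12.37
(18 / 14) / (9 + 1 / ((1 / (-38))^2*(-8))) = -18 / 2401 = -0.01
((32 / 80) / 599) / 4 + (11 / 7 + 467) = 19647207 / 41930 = 468.57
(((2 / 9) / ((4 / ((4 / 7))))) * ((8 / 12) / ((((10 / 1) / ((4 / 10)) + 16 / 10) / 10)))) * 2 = 400 / 25137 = 0.02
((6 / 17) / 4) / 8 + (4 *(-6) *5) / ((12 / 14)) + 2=-37533 / 272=-137.99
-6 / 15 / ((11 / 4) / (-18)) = 144 / 55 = 2.62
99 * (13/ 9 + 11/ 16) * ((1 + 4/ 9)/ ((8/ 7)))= 307307/ 1152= 266.76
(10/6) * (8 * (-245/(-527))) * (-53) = -519400/1581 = -328.53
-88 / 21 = -4.19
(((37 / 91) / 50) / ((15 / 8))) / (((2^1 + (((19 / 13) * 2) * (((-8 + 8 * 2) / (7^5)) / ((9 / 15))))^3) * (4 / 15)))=114505079612169519 / 14081030148210640850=0.01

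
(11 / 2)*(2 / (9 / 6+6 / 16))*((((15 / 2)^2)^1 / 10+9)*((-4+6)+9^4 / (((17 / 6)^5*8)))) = 3954095574 / 7099285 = 556.97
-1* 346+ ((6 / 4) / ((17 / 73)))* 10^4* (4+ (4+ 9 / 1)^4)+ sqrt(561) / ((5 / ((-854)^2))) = 729316* sqrt(561) / 5+ 31278669118 / 17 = 1843376546.69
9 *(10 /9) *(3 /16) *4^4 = 480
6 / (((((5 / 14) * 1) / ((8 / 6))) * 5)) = 112 / 25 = 4.48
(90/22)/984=0.00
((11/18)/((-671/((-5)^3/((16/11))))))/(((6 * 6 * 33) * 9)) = 125/17076096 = 0.00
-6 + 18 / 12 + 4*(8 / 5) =1.90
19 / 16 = 1.19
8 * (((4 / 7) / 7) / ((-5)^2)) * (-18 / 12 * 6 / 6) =-0.04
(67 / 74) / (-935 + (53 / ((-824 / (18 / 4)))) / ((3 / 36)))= -13802 / 14306087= -0.00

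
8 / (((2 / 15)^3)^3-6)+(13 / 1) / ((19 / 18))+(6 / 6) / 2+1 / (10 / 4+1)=361021586998465 / 30677800713154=11.77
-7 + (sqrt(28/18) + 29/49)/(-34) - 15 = -36681/1666 - sqrt(14)/102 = -22.05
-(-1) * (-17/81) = -17/81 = -0.21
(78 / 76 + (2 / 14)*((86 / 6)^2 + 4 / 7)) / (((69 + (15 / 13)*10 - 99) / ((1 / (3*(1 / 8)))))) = -6635213 / 1508220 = -4.40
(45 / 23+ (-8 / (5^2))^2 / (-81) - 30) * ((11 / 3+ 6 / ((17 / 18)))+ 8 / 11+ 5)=-288470709898 / 653214375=-441.62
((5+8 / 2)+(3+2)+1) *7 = 105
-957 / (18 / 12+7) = -1914 / 17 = -112.59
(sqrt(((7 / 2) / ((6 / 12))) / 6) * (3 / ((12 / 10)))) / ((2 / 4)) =5 * sqrt(42) / 6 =5.40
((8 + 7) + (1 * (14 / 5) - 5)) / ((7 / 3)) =192 / 35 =5.49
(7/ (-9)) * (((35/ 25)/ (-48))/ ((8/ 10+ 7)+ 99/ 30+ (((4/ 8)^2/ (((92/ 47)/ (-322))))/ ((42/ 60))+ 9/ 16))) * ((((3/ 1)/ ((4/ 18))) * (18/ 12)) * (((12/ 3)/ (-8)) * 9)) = 0.04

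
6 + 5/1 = 11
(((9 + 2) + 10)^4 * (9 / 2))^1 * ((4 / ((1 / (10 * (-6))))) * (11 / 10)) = -231043428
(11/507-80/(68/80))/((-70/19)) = 2201321/86190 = 25.54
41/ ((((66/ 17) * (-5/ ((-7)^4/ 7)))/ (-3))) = 239071/ 110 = 2173.37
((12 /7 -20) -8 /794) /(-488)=12711 /339038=0.04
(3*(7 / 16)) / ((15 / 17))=119 / 80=1.49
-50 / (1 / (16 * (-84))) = 67200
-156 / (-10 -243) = 156 / 253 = 0.62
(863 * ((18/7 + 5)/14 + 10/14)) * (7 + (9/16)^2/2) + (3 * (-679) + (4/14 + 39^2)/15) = 4378745627/752640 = 5817.85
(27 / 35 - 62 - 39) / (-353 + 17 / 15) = 5262 / 18473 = 0.28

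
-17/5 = -3.40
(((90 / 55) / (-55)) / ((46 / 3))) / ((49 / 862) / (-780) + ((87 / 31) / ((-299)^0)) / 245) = -5515100136 / 32351353639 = -0.17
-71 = -71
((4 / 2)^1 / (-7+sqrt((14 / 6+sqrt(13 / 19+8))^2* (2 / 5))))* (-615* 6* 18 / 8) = 4732425 / (-sqrt(10)* (133+3* sqrt(3135))+1995) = 4536.28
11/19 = 0.58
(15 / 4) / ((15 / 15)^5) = 15 / 4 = 3.75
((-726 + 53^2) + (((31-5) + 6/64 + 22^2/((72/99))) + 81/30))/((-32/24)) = -1333101/640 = -2082.97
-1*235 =-235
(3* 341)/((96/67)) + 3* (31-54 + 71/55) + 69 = 717.84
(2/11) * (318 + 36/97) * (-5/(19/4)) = -1235280/20273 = -60.93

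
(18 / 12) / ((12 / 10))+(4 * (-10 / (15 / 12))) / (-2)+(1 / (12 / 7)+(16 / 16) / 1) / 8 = 1675 / 96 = 17.45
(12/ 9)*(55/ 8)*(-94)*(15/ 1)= -12925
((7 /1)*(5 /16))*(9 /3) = 105 /16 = 6.56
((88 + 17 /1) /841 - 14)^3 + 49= -1559769588580 /594823321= -2622.24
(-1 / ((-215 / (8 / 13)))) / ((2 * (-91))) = -4 / 254345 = -0.00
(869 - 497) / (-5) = -372 / 5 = -74.40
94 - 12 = 82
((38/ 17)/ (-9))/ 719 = -38/ 110007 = -0.00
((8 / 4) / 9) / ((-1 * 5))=-2 / 45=-0.04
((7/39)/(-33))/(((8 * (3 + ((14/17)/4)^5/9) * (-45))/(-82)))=-3259991672/7894285895925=-0.00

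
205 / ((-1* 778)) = -0.26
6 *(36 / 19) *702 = 151632 / 19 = 7980.63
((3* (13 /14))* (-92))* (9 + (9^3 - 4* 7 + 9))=-1289886 /7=-184269.43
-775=-775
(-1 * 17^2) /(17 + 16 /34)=-4913 /297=-16.54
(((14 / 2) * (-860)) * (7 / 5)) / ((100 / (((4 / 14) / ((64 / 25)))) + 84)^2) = -43 / 4900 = -0.01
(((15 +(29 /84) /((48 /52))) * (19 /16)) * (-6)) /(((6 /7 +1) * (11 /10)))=-1472215 /27456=-53.62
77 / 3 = 25.67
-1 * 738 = -738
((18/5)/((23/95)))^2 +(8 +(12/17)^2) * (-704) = -880851100/152881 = -5761.68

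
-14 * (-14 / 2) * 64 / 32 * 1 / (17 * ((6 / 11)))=1078 / 51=21.14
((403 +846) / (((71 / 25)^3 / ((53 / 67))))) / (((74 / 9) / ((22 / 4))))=102398484375 / 3549045476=28.85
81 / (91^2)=81 / 8281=0.01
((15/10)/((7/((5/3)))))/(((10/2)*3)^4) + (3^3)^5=14348907.00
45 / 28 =1.61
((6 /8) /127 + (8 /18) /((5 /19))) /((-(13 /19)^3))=-5.29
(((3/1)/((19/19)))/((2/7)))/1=21/2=10.50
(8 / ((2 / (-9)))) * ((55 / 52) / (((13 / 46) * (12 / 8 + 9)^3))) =-20240 / 173901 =-0.12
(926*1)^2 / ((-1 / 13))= -11147188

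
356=356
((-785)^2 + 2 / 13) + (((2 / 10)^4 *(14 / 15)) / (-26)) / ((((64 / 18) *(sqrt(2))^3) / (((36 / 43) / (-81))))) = 7 *sqrt(2) / 167700000 + 8010927 / 13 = 616225.15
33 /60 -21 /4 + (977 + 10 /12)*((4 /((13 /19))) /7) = 811.95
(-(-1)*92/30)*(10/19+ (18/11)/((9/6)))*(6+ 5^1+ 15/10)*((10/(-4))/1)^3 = -2429375/2508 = -968.65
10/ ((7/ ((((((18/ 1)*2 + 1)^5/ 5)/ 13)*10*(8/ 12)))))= 2773758280/ 273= 10160286.74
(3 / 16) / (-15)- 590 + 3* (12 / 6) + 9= -46001 / 80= -575.01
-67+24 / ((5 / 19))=121 / 5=24.20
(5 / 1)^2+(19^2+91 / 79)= 387.15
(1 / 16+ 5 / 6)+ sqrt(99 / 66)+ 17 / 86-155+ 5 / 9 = -949549 / 6192+ sqrt(6) / 2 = -152.13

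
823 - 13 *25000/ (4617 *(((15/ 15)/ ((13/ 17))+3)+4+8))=200332673/ 244701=818.68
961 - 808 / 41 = 38593 / 41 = 941.29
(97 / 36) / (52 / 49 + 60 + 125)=4753 / 328212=0.01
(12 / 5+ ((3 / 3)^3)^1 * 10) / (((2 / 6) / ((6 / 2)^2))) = 1674 / 5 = 334.80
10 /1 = 10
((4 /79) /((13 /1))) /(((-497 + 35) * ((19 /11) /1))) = -2 /409773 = -0.00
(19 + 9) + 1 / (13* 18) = 6553 / 234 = 28.00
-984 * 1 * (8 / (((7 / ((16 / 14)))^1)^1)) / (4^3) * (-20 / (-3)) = -6560 / 49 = -133.88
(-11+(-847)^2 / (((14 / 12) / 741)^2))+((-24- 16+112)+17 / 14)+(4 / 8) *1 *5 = 289407417220.71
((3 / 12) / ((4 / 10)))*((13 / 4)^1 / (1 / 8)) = 16.25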